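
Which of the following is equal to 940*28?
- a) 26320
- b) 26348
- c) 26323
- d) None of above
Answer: a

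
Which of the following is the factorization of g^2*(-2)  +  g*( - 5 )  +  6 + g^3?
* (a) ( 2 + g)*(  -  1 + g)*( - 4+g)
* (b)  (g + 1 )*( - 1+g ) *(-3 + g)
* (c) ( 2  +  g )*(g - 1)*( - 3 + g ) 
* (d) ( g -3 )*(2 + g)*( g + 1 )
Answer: c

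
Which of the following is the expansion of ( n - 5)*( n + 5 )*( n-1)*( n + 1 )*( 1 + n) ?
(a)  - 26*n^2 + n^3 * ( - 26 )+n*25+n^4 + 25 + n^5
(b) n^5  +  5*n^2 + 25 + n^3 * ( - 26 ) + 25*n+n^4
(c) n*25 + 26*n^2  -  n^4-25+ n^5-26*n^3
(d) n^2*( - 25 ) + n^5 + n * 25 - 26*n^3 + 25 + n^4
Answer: a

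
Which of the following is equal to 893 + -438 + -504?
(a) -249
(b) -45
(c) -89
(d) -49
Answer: d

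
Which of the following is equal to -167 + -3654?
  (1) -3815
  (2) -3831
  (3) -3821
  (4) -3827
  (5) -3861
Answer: 3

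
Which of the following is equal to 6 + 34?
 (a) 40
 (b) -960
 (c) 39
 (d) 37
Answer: a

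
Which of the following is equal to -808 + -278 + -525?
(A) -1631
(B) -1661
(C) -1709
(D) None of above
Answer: D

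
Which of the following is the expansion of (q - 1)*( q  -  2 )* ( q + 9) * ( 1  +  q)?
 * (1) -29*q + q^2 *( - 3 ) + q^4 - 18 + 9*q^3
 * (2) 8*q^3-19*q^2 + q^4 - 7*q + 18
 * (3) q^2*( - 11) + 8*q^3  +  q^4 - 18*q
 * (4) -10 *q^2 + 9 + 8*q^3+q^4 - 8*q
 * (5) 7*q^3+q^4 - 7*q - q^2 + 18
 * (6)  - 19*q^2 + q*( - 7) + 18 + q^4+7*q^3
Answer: 6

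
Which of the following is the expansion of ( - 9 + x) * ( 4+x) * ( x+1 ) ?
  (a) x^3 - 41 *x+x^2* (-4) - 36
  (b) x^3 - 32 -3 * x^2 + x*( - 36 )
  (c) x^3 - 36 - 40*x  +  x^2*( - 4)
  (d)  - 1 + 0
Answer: a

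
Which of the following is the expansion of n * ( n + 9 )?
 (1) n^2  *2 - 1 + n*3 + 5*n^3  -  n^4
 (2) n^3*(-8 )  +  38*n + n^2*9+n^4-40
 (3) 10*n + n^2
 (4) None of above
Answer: 4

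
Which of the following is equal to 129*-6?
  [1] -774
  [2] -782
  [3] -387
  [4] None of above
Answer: 1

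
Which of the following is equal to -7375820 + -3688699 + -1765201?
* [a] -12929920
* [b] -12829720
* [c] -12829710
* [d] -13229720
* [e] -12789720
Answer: b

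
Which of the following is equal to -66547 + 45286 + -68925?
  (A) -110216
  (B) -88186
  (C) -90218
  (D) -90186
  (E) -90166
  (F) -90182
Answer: D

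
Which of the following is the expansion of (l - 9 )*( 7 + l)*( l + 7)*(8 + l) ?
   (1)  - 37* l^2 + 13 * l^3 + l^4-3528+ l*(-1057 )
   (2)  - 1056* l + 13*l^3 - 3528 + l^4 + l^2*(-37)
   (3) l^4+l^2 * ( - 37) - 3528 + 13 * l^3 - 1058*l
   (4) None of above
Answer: 1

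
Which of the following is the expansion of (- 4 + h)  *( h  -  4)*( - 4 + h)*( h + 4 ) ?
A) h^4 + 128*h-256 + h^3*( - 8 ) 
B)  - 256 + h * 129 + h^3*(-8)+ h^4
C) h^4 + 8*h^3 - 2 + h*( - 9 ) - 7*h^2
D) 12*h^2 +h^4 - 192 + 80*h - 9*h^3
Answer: A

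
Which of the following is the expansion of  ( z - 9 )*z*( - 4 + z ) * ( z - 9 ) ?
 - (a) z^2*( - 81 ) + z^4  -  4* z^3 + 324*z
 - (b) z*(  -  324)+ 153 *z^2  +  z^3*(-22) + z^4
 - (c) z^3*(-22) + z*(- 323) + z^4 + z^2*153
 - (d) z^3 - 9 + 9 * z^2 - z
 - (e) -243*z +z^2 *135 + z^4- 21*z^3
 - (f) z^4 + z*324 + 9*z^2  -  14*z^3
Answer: b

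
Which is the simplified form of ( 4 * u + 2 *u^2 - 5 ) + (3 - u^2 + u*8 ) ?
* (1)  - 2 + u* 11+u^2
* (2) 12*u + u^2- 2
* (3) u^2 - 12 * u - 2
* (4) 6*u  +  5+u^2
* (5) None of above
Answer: 2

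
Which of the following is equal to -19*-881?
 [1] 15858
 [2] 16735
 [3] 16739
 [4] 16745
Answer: 3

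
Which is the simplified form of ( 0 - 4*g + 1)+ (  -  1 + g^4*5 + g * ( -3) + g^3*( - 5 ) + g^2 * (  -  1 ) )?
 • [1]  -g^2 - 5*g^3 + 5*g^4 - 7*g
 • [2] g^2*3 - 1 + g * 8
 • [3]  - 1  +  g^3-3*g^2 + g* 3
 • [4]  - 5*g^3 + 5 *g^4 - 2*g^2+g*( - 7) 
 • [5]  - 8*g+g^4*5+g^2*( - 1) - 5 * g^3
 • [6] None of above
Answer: 1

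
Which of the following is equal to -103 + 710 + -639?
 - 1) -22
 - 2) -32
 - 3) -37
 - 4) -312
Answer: 2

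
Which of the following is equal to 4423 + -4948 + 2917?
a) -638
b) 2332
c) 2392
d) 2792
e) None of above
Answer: c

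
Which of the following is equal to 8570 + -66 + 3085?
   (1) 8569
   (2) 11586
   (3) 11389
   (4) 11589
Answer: 4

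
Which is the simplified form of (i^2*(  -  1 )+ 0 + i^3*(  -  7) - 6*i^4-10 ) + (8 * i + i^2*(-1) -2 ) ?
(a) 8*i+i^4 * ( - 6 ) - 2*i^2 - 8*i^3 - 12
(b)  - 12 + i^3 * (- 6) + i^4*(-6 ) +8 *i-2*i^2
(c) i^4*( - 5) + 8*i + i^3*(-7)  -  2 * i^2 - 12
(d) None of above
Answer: d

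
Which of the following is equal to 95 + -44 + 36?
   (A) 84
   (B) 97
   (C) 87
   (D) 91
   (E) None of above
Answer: C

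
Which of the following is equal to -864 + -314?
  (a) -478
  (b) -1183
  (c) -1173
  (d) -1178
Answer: d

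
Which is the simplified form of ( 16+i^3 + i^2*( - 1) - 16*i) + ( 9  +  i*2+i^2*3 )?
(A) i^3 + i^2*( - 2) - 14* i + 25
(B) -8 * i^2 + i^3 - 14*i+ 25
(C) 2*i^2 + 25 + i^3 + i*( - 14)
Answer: C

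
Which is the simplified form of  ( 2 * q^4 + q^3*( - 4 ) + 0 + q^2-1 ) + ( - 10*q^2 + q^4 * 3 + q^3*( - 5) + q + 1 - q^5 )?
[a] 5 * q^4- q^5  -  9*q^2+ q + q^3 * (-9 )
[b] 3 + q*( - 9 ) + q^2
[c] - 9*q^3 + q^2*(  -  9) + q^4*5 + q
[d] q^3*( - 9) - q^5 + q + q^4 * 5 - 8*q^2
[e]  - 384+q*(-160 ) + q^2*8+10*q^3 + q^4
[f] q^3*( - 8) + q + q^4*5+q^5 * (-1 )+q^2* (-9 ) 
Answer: a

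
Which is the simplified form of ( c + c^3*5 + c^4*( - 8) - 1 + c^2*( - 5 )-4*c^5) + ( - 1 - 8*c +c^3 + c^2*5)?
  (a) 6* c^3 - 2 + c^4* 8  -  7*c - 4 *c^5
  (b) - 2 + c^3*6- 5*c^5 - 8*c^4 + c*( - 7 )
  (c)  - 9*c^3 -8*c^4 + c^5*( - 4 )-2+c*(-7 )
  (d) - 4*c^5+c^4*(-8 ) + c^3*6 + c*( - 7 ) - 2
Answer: d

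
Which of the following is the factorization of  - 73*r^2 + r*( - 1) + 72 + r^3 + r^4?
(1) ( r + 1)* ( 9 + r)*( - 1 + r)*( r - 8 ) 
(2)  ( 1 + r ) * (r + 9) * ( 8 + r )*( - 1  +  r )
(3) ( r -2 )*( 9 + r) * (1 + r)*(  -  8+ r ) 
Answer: 1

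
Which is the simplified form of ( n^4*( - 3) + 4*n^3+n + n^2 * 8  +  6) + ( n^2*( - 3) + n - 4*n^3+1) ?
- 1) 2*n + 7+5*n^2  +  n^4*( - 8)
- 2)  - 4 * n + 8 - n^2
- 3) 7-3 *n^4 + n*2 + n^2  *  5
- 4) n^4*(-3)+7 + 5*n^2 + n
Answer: 3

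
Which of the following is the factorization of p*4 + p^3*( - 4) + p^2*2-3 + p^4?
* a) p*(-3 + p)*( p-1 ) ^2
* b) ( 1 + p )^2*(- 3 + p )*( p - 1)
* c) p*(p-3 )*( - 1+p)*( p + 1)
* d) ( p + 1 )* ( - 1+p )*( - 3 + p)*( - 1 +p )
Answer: d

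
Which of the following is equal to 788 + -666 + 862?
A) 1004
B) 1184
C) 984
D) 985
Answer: C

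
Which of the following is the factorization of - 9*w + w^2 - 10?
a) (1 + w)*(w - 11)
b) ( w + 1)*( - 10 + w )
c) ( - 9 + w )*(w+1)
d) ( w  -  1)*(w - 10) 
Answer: b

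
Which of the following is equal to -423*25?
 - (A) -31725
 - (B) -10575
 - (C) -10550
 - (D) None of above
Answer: B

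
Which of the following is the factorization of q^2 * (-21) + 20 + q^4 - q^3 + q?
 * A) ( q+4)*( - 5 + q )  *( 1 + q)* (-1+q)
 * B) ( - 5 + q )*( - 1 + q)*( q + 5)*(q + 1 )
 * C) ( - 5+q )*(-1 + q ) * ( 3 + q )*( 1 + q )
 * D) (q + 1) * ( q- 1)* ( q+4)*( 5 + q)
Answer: A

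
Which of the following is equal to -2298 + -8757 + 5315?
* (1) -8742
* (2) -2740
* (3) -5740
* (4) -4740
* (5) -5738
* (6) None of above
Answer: 3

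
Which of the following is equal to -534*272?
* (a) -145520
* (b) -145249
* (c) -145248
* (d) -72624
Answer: c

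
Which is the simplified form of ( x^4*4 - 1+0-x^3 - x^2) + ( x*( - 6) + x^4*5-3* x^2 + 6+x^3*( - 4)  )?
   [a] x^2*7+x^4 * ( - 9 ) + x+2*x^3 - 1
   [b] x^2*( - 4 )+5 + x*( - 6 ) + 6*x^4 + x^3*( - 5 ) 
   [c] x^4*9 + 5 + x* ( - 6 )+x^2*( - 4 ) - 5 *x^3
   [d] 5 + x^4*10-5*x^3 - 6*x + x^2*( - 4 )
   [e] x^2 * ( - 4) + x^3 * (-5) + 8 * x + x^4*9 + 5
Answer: c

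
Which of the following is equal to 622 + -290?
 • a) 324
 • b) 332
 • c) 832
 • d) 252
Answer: b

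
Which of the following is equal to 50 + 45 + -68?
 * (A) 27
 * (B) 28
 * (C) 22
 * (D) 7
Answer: A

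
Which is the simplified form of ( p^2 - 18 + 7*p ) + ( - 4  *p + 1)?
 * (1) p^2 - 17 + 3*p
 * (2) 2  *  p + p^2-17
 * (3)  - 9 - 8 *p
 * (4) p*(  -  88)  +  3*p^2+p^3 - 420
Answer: 1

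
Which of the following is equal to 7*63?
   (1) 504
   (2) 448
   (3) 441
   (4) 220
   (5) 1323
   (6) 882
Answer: 3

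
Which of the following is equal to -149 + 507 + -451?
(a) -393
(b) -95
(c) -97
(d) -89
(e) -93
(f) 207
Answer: e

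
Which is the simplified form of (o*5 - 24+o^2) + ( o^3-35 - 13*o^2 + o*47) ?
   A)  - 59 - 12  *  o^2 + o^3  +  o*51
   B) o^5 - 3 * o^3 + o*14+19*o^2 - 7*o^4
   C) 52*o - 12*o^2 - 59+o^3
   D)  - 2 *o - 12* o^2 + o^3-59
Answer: C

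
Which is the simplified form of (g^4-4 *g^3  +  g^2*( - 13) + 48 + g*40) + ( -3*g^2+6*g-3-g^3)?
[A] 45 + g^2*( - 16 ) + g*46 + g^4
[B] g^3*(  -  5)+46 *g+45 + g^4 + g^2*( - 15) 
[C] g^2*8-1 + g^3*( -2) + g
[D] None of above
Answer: D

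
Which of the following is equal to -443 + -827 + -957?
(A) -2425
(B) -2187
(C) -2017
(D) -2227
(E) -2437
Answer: D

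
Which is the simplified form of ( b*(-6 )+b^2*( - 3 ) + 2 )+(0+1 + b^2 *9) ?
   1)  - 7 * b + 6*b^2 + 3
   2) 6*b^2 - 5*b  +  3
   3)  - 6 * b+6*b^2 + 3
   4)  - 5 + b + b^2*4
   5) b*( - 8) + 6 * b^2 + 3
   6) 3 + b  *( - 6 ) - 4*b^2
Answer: 3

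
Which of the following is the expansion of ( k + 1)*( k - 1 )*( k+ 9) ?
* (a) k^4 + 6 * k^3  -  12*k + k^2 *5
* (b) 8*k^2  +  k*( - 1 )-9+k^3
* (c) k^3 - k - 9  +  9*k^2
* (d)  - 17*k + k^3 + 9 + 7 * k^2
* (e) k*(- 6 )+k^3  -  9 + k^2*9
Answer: c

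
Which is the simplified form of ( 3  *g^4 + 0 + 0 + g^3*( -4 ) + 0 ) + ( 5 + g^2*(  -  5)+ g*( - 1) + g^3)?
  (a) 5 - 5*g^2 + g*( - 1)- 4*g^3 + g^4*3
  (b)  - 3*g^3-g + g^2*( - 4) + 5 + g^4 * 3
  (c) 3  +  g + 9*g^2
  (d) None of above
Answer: d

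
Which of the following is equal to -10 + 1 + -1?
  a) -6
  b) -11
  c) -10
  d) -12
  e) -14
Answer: c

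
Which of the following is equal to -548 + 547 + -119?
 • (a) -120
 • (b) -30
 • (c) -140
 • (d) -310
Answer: a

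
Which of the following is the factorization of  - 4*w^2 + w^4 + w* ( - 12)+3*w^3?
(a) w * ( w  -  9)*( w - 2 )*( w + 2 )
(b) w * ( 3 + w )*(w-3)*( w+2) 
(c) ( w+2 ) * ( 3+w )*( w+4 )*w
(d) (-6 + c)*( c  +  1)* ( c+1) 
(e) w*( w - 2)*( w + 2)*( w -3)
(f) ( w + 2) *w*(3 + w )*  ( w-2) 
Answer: f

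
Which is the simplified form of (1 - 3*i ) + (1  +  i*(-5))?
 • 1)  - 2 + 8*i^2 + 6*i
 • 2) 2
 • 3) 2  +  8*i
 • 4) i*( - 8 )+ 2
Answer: 4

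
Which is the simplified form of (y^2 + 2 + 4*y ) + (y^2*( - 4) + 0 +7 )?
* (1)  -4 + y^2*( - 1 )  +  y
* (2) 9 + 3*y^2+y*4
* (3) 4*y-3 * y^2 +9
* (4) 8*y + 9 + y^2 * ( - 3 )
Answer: 3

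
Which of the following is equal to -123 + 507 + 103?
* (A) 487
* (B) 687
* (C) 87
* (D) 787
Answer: A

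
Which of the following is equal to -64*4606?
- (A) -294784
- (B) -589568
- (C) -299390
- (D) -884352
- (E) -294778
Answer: A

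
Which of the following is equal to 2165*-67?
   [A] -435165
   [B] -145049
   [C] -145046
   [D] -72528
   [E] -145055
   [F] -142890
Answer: E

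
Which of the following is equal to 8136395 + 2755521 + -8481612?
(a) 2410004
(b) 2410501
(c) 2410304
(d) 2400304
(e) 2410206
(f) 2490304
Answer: c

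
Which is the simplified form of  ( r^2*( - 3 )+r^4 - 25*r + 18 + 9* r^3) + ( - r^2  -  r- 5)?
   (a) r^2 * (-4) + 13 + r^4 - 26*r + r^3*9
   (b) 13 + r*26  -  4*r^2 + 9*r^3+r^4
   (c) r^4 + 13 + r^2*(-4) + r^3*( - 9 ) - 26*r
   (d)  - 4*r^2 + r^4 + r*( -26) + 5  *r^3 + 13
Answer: a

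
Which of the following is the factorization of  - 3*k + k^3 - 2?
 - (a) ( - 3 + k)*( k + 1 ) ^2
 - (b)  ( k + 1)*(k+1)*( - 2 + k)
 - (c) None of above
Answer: b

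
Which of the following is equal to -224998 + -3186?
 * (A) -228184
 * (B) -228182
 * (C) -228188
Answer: A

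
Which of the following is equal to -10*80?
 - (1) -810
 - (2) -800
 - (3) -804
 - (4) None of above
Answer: 2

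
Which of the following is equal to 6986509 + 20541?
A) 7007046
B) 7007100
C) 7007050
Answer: C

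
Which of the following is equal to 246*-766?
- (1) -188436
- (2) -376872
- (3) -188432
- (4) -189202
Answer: 1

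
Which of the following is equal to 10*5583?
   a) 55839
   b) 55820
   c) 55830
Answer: c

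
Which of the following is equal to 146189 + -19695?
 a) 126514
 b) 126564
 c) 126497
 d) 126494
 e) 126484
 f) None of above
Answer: d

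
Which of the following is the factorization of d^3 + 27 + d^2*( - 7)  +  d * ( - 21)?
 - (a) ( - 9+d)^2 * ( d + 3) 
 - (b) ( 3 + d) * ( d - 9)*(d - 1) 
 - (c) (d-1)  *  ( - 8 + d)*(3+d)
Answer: b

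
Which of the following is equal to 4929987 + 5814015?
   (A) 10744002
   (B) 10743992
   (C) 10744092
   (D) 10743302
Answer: A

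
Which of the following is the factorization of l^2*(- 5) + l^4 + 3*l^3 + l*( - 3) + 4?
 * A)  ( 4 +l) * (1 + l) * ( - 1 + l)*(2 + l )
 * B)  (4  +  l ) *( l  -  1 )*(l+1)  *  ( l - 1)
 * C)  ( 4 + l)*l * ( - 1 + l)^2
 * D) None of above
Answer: B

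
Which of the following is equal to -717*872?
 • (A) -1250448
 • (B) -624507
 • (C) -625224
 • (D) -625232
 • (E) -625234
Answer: C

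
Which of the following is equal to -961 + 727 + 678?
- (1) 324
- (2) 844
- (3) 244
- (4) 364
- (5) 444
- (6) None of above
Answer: 5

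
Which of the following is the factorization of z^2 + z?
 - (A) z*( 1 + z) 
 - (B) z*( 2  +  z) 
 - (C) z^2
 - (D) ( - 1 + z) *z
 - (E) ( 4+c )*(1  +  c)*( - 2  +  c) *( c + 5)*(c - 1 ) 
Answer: A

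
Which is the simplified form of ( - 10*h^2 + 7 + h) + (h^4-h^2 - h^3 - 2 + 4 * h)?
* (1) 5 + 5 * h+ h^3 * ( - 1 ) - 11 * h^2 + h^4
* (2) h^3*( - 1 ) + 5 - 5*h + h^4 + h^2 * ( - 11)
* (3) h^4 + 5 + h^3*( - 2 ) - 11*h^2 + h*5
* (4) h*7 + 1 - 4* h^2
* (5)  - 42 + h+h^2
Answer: 1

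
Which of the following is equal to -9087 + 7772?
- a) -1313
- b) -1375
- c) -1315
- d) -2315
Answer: c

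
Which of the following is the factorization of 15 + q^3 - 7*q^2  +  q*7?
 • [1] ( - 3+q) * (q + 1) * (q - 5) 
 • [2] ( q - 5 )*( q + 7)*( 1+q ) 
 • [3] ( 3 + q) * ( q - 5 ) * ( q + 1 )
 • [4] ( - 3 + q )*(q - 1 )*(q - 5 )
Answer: 1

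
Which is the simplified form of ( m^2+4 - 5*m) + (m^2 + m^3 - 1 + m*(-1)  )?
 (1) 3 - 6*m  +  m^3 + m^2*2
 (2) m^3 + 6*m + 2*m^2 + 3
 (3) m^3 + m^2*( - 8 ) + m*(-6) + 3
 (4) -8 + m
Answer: 1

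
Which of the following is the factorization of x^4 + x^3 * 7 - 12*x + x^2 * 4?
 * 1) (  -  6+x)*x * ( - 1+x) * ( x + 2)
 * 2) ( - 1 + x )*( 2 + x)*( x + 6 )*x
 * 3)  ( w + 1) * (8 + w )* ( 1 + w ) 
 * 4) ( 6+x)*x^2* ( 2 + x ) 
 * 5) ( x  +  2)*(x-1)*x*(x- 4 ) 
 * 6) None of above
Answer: 2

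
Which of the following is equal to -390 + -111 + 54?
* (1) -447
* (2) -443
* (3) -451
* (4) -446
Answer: 1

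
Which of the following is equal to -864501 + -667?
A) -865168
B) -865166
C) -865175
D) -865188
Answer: A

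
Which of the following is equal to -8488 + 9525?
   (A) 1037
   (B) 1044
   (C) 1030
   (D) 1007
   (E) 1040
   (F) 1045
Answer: A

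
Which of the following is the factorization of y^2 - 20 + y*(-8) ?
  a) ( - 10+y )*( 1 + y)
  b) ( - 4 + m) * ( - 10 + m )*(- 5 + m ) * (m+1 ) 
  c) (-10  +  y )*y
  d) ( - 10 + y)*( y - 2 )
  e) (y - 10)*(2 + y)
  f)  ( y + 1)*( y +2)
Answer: e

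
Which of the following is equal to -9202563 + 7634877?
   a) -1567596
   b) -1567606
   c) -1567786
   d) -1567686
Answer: d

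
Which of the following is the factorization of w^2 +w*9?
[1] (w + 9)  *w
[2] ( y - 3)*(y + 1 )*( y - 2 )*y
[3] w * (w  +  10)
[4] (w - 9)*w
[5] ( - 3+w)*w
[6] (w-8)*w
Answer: 1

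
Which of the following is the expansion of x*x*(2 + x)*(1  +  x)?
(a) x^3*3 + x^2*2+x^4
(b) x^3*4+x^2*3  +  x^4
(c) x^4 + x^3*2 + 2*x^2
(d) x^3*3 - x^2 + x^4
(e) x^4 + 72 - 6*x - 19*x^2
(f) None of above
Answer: a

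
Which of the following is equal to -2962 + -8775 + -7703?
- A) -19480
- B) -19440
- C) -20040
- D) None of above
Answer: B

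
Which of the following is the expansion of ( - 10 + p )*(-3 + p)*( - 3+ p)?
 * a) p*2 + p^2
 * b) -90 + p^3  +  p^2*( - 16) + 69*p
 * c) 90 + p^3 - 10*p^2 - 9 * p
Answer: b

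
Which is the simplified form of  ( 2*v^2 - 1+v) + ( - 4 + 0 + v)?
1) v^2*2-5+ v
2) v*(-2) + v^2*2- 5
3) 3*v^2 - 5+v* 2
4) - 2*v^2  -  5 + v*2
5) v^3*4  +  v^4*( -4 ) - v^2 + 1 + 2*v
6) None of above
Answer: 6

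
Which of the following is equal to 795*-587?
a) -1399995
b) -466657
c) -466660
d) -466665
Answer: d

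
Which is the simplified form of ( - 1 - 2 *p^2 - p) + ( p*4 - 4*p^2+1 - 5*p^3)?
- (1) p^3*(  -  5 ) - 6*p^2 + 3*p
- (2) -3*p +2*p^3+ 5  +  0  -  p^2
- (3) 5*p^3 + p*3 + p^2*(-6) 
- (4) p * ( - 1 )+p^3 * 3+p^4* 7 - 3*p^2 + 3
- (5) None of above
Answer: 1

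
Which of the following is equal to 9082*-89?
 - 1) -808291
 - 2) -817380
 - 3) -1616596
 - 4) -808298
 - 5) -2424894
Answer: 4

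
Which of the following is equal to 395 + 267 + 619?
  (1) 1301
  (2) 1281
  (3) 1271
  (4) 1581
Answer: 2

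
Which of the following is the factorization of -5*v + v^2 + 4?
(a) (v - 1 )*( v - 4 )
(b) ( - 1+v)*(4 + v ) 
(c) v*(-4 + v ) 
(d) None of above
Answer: a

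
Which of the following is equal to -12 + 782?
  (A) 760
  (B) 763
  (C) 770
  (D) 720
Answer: C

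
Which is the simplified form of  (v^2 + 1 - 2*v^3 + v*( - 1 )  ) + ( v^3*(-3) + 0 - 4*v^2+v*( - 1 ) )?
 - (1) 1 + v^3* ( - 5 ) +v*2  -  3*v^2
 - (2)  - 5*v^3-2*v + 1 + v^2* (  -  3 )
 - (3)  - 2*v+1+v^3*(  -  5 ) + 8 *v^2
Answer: 2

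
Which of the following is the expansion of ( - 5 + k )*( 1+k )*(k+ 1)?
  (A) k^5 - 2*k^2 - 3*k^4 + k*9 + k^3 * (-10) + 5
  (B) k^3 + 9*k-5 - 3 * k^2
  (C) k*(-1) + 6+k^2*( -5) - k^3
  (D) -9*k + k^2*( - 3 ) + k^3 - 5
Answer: D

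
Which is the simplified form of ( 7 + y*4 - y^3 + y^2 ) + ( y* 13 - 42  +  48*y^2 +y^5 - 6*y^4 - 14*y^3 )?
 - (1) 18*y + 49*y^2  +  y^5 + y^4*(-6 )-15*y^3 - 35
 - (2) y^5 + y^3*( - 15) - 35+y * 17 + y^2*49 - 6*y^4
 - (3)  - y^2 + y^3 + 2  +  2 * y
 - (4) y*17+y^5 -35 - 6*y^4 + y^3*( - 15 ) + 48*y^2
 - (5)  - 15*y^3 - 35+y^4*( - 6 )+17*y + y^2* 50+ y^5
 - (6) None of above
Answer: 2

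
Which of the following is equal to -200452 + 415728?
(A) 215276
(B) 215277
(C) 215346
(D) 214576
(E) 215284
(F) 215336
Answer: A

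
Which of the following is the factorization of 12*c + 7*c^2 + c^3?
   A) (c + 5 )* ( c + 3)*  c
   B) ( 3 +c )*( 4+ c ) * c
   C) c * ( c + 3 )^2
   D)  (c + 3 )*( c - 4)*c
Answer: B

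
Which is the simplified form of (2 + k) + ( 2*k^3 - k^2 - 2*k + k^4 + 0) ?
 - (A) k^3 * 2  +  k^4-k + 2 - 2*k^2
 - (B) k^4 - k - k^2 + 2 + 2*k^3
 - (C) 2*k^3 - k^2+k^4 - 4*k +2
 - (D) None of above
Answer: B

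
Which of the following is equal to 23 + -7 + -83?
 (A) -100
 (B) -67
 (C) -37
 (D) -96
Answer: B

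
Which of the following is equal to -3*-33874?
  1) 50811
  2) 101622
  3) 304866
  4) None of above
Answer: 2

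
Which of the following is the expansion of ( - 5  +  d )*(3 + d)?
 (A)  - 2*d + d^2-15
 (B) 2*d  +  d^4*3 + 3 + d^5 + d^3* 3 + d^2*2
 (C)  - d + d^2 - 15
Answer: A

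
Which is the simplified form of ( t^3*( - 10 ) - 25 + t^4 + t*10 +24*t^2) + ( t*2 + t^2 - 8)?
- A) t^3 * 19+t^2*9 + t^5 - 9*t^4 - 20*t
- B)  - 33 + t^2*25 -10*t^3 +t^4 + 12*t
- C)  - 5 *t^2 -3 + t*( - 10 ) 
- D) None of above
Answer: B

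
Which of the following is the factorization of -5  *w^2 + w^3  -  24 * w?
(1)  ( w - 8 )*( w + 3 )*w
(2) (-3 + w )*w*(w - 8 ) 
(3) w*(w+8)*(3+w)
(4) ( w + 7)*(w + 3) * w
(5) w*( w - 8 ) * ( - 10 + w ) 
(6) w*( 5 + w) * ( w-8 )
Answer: 1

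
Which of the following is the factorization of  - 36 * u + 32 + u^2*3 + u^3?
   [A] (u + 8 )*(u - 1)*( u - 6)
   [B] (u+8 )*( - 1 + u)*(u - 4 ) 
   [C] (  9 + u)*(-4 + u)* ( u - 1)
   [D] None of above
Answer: B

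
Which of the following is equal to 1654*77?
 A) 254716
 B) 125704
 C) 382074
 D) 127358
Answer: D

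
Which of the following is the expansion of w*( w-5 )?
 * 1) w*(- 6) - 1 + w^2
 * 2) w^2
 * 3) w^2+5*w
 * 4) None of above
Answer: 4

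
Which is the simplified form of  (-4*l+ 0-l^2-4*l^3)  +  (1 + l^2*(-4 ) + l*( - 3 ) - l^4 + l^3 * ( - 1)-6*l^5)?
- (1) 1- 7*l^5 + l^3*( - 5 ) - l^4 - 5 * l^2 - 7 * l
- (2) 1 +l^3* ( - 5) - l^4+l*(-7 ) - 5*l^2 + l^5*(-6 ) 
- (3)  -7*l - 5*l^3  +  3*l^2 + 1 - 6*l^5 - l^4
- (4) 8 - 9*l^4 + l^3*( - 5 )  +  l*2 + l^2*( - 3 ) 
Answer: 2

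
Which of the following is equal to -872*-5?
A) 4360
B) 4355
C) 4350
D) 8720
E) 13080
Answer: A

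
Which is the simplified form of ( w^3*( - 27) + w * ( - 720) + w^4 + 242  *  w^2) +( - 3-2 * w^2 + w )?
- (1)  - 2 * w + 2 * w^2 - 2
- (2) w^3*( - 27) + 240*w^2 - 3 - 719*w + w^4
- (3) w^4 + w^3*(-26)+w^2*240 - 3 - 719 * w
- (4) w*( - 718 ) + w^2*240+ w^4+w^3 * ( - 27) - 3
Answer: 2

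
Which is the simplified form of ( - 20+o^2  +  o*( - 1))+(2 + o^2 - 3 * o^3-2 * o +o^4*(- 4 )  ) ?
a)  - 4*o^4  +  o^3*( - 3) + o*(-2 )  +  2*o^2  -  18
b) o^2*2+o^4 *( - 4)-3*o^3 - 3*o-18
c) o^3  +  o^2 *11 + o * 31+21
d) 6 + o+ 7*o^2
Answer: b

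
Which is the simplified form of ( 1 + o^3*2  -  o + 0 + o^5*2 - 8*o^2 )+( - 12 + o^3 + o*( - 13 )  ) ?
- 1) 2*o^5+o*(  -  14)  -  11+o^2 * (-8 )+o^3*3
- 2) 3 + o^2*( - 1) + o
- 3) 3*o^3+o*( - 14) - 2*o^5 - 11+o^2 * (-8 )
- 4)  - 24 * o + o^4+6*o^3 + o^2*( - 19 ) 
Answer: 1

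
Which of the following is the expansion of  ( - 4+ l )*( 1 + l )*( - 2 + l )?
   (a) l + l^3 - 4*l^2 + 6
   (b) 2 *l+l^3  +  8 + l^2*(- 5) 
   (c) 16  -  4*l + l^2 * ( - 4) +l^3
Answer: b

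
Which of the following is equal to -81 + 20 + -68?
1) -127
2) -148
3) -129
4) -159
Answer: 3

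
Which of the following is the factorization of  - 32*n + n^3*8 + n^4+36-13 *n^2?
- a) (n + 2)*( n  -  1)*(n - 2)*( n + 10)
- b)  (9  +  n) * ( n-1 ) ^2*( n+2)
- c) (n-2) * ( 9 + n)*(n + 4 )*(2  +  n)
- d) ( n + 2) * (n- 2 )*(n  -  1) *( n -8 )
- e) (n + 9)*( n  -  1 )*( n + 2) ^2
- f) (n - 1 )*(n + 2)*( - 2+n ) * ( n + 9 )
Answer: f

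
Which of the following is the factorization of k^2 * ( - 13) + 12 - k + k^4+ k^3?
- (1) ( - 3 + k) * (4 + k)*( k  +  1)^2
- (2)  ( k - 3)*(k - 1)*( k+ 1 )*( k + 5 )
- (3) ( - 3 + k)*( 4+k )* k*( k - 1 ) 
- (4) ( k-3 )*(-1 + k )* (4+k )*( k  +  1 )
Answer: 4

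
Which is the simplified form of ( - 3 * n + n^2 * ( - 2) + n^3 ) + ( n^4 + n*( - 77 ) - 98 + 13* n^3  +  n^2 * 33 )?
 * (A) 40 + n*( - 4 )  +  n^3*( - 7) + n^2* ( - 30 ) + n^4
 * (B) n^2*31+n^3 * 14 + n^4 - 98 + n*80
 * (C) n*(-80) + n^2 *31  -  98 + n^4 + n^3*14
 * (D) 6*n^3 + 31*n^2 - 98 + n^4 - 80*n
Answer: C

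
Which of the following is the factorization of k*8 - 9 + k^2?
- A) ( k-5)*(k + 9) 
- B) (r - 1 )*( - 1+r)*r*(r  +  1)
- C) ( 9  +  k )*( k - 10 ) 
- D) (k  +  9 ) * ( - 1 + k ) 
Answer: D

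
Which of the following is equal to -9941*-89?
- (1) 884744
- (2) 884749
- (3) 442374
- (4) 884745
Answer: 2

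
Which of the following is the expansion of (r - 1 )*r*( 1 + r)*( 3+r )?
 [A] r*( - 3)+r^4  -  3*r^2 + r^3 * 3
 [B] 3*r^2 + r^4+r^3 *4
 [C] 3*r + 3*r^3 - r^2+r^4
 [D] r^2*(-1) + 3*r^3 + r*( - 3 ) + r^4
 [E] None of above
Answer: D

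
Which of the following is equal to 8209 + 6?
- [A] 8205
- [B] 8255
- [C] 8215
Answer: C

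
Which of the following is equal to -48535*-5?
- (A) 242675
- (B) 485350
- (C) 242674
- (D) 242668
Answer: A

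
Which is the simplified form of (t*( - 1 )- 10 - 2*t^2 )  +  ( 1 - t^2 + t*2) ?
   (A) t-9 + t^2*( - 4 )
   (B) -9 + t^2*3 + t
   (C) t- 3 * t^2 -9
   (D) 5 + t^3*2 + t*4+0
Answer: C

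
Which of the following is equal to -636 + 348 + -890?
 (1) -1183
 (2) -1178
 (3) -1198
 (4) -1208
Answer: 2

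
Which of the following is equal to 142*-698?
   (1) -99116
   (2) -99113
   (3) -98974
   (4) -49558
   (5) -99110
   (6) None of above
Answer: 1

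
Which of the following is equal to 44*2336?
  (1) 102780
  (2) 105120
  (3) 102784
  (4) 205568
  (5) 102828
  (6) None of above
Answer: 3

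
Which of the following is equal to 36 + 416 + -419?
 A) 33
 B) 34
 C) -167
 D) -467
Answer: A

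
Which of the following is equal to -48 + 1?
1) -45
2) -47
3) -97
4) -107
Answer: 2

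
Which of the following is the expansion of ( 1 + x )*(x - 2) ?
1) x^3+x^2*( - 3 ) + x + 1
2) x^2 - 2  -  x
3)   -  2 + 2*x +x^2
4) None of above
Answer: 2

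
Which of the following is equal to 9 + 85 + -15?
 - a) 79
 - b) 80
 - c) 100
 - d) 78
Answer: a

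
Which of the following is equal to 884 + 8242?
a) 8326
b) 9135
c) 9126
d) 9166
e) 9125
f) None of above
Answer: c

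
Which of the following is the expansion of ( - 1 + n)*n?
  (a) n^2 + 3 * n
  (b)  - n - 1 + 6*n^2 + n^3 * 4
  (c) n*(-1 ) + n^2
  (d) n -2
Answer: c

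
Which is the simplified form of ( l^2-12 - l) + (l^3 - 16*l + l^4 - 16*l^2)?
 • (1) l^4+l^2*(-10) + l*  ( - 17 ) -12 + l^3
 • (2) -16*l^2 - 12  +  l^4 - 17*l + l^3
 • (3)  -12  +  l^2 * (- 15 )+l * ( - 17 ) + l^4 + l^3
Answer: 3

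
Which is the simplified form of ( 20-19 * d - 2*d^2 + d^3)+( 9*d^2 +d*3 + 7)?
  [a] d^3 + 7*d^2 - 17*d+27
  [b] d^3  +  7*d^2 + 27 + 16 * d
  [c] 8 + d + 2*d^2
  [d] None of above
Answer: d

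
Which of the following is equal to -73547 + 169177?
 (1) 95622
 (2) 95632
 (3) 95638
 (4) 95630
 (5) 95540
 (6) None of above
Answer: 4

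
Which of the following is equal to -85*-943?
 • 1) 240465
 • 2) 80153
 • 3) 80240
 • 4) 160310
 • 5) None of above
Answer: 5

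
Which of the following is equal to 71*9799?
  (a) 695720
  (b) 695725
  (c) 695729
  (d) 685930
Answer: c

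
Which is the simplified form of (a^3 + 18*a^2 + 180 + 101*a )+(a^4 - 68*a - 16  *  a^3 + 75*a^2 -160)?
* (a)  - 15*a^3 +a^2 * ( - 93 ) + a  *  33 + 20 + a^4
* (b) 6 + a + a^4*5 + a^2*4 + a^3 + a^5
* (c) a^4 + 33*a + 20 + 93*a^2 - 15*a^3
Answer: c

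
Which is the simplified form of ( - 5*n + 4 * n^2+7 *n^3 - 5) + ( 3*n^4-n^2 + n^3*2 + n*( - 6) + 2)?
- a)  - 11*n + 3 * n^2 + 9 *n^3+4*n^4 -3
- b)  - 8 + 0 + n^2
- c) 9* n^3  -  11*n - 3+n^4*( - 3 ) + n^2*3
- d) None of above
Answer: d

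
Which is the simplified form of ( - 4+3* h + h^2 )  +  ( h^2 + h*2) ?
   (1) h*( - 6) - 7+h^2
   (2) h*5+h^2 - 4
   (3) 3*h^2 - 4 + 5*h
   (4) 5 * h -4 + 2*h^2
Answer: 4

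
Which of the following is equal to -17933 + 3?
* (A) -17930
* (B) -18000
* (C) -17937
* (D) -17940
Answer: A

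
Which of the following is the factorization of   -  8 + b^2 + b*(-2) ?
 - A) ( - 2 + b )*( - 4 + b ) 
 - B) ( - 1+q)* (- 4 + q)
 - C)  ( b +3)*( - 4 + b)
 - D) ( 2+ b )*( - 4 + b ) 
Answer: D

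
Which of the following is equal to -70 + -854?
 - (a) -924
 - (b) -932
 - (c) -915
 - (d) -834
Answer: a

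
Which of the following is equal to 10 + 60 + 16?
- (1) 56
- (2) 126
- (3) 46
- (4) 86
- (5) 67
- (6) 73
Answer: 4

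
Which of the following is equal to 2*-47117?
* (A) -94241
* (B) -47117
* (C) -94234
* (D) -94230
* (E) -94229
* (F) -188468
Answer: C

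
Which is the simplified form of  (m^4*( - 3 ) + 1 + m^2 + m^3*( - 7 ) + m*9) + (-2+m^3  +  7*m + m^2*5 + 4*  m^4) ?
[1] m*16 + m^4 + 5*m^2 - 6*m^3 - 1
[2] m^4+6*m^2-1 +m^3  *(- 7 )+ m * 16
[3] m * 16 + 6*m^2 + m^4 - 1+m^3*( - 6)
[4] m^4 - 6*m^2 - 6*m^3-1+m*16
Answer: 3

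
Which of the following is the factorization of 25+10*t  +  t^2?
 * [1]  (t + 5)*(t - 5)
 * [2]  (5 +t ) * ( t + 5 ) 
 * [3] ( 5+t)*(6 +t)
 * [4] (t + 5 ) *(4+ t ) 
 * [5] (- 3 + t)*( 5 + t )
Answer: 2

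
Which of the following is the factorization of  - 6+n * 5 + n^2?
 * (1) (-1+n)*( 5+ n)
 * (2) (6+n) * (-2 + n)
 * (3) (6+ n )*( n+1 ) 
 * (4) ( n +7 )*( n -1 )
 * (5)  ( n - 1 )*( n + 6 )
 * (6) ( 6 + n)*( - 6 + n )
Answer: 5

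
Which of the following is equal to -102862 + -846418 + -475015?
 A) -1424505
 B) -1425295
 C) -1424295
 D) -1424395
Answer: C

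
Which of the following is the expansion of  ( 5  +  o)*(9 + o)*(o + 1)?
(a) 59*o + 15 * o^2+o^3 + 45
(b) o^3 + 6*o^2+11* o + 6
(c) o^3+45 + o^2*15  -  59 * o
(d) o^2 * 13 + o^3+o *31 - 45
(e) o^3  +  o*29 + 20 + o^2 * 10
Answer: a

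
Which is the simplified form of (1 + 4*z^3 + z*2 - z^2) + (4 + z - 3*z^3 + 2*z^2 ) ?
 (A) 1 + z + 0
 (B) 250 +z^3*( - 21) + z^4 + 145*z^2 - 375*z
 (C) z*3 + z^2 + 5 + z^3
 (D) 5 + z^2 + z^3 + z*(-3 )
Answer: C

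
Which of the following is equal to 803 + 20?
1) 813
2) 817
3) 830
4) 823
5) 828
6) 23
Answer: 4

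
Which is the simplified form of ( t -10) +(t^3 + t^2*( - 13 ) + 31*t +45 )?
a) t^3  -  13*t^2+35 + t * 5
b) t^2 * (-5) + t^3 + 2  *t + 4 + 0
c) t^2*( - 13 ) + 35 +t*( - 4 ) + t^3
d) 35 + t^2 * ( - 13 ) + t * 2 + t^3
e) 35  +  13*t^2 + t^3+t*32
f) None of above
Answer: f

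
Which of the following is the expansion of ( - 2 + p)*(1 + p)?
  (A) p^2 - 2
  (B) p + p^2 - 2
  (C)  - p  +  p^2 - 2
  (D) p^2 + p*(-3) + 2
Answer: C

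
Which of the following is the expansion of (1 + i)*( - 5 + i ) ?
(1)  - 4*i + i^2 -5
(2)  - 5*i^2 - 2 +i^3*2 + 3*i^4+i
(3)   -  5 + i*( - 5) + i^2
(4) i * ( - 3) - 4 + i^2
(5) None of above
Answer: 1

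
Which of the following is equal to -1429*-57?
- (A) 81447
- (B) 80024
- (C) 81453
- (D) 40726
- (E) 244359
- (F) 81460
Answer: C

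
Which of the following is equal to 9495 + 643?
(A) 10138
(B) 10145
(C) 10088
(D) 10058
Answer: A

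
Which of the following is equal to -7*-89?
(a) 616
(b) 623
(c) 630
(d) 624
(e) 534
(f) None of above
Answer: b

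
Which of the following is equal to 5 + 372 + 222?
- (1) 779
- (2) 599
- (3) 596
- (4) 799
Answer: 2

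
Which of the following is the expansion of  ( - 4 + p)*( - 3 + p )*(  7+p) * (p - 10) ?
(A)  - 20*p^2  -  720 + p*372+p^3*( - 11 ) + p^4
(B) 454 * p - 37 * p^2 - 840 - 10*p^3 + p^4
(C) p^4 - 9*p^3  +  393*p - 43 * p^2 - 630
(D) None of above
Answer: B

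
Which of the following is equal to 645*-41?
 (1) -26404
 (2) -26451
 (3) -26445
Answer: 3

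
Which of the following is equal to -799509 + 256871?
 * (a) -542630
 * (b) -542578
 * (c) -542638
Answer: c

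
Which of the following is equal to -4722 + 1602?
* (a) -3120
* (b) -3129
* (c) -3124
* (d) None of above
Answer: a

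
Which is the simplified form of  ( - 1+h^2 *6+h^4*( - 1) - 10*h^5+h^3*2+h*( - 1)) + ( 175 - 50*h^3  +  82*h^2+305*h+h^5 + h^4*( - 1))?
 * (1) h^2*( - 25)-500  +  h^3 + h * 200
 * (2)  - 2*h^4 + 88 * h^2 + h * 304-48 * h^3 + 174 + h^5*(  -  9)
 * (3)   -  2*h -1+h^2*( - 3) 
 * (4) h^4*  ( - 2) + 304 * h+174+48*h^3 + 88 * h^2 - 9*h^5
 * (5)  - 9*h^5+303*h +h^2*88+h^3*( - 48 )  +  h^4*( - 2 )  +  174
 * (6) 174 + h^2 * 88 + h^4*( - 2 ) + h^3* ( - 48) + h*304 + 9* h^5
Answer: 2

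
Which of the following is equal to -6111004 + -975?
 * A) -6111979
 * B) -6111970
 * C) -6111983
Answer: A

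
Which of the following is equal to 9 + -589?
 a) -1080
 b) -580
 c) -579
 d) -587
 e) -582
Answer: b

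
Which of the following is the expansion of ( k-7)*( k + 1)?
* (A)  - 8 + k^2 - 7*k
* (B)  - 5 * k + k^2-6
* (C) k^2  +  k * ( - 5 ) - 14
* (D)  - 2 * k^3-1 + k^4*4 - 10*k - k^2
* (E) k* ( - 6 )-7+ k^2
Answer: E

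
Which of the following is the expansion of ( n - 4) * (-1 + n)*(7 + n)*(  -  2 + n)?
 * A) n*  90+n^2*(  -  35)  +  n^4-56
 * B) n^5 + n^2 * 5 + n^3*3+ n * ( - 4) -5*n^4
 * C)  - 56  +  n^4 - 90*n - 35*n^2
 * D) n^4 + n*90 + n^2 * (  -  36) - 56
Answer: A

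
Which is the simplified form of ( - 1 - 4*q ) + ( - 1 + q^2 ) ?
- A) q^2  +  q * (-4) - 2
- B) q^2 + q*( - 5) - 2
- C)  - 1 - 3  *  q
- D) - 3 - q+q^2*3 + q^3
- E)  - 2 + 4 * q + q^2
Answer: A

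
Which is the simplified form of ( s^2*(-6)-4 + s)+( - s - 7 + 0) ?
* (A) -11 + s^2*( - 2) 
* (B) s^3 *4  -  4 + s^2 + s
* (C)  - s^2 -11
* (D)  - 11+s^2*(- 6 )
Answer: D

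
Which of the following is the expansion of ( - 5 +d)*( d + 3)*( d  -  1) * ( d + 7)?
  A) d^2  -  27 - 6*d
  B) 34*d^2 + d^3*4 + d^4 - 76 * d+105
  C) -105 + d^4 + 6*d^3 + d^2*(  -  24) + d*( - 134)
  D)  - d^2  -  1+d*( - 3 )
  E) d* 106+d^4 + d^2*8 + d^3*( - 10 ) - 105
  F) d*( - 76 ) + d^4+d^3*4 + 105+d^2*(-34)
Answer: F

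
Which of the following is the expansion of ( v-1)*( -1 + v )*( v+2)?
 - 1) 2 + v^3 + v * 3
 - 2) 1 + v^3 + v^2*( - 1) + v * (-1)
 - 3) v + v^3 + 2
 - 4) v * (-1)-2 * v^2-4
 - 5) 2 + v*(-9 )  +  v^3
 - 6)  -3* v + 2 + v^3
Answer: 6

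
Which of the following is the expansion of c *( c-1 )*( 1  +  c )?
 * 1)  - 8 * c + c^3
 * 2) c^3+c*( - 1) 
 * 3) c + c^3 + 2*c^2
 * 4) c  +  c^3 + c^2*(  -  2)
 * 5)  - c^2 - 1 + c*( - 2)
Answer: 2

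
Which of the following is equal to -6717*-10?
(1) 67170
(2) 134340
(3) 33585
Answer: 1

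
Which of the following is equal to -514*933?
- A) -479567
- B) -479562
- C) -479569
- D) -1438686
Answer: B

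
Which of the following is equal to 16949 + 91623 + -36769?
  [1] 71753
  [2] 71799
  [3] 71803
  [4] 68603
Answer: 3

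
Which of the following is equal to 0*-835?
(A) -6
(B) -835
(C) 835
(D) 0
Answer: D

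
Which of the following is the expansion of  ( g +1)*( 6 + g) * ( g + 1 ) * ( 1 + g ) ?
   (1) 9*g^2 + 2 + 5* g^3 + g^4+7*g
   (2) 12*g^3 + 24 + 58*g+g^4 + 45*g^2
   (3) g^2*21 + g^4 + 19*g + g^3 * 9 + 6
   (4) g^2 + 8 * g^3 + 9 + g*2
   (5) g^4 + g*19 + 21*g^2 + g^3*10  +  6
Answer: 3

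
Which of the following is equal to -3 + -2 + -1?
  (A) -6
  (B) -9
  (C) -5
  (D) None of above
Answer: A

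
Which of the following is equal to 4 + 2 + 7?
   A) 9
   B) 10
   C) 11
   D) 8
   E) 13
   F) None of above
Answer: E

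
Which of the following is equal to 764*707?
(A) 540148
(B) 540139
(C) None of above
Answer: A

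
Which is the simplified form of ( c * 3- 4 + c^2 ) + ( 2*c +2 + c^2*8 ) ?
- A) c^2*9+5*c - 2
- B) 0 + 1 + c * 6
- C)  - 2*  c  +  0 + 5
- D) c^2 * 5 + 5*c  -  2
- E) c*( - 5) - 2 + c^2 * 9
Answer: A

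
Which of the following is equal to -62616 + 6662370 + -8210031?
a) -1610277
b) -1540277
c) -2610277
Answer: a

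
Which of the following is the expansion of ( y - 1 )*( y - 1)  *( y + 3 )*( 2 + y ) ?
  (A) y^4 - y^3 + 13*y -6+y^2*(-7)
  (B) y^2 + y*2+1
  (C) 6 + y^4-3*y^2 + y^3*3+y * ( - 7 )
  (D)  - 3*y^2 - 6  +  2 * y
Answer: C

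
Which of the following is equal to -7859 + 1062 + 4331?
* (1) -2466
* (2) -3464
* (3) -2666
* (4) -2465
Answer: 1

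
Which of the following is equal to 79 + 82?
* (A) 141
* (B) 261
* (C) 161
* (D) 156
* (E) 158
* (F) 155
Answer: C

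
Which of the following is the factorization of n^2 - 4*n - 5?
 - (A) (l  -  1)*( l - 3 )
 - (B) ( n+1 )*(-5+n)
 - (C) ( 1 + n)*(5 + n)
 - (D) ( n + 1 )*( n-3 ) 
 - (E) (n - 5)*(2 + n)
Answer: B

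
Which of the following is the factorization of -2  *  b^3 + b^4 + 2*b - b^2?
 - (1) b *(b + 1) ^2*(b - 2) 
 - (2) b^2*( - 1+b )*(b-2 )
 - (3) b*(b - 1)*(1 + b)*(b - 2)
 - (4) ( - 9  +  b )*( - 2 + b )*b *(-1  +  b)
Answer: 3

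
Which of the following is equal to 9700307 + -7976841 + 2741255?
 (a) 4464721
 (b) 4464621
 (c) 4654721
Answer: a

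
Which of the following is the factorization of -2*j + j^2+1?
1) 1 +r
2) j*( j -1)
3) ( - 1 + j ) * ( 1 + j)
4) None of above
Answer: 4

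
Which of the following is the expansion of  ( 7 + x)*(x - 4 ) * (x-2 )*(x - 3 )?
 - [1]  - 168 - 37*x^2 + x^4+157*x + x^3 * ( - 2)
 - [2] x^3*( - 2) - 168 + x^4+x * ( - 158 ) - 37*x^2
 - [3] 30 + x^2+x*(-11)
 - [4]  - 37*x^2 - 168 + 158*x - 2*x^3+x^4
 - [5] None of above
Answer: 4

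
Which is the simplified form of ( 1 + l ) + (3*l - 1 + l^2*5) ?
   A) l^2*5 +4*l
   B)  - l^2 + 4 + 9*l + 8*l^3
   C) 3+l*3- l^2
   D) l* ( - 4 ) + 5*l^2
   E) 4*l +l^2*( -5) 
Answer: A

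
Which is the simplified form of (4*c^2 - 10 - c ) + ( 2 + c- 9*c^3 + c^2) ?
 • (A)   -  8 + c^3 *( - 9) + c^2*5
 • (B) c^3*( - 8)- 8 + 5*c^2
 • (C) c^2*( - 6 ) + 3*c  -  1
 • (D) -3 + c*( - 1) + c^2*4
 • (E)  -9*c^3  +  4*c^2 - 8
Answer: A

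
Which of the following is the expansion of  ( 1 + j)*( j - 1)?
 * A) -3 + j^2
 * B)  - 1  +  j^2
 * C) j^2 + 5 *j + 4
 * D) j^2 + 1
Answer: B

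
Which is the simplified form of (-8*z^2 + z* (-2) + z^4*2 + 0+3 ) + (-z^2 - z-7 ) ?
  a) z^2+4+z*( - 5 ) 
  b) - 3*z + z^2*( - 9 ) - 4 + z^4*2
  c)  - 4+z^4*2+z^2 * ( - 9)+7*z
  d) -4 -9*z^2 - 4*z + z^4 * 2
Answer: b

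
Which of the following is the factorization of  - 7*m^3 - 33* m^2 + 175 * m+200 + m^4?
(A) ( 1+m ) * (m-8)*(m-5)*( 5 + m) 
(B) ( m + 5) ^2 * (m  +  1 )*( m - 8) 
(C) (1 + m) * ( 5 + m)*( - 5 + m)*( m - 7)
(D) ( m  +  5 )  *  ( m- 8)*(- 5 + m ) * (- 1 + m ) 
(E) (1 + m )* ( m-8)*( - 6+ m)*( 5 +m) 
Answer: A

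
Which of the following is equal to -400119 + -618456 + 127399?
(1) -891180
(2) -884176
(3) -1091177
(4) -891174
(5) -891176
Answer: 5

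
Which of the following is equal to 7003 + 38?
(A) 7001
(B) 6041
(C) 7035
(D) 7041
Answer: D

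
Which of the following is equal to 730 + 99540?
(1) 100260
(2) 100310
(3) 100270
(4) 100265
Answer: 3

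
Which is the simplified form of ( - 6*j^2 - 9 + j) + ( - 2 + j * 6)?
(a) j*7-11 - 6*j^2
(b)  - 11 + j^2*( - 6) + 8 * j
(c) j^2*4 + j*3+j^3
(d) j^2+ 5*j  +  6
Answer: a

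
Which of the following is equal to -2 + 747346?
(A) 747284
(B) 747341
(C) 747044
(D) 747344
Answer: D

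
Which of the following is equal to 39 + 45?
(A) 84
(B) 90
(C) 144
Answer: A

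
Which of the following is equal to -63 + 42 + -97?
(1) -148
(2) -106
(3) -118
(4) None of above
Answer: 3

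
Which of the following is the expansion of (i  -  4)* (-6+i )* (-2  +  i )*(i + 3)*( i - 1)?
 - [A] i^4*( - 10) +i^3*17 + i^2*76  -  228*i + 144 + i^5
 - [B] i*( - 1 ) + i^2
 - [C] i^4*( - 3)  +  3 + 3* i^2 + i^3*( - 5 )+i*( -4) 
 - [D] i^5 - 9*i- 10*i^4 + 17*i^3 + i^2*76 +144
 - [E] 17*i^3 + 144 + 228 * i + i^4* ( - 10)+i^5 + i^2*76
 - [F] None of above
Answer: A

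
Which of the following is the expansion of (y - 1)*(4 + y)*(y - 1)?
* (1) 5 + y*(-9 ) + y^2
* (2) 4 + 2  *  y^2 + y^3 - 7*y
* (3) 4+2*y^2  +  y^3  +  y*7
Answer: 2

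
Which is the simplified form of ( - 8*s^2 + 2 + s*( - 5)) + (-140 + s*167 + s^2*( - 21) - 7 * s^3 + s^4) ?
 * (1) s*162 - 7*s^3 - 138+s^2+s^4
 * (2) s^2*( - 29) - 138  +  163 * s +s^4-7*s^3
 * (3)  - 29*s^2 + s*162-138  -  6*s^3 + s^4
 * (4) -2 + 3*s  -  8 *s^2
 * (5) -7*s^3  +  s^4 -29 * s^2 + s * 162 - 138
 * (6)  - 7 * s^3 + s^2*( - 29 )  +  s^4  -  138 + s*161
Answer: 5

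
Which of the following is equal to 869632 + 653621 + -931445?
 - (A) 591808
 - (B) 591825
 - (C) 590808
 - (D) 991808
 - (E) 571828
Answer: A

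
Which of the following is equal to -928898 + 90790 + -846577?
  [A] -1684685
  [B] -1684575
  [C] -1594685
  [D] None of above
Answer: A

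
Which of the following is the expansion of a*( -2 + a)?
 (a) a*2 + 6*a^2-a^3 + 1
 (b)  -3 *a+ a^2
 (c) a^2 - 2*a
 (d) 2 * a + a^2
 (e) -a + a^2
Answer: c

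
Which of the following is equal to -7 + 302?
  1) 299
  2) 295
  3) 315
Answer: 2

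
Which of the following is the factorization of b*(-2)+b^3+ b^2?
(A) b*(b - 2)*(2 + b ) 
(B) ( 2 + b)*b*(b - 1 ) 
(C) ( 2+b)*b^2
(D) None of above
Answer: B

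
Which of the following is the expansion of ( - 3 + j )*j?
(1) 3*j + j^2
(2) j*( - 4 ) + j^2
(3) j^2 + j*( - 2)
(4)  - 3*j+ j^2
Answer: 4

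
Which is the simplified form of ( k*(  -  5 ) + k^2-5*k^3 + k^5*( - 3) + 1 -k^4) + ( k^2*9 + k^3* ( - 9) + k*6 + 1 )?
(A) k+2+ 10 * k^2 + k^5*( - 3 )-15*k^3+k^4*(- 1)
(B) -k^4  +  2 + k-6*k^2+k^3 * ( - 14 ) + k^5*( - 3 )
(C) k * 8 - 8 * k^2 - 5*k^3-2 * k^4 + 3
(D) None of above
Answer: D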